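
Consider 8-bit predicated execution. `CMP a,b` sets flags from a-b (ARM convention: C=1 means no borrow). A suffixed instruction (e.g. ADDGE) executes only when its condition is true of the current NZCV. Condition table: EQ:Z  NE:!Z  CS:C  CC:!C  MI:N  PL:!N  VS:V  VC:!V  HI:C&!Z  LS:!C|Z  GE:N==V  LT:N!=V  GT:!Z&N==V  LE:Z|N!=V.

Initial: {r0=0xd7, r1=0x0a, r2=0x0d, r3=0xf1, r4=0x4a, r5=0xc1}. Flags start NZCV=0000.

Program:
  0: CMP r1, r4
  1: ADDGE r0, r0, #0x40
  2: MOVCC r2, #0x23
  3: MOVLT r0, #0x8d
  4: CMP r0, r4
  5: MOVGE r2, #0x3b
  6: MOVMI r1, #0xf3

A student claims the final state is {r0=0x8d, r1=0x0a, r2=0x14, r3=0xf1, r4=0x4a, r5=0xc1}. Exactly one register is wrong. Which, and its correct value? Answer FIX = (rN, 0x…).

0: ✓ CMP  NZCV=1000
1: · ADDGE
2: ✓ MOVCC  r2←0x23
3: ✓ MOVLT  r0←0x8d
4: ✓ CMP  NZCV=0011
5: · MOVGE
6: · MOVMI

FIX = (r2, 0x23)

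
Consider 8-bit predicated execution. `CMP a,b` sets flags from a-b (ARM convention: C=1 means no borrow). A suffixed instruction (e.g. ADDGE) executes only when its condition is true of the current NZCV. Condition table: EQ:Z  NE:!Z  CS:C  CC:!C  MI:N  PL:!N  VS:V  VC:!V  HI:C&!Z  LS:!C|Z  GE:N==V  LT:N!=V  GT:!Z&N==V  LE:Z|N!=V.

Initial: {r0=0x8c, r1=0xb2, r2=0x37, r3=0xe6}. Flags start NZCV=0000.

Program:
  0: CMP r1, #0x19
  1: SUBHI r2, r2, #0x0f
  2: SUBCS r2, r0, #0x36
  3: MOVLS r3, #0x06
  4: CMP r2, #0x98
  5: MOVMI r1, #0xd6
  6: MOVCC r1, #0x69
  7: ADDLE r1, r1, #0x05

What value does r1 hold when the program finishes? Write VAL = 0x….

[0] flags=1010 → (cmp)
[1] flags=1010 HI?T → r2=0x28
[2] flags=1010 CS?T → r2=0x56
[3] flags=1010 LS?F → skip
[4] flags=1001 → (cmp)
[5] flags=1001 MI?T → r1=0xd6
[6] flags=1001 CC?T → r1=0x69
[7] flags=1001 LE?F → skip

VAL = 0x69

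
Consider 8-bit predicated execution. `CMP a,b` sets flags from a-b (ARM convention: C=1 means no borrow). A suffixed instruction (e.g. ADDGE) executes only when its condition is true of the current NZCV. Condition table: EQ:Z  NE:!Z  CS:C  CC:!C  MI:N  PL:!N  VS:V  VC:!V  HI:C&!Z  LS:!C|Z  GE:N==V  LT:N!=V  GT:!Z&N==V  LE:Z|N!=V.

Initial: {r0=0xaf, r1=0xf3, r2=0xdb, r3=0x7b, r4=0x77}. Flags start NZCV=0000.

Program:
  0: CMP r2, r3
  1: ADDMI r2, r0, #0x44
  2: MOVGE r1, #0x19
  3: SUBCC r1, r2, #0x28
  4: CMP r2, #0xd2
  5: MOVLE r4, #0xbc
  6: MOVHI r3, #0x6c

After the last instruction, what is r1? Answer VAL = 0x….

VAL = 0xf3

0: ✓ CMP  NZCV=0011
1: · ADDMI
2: · MOVGE
3: · SUBCC
4: ✓ CMP  NZCV=0010
5: · MOVLE
6: ✓ MOVHI  r3←0x6c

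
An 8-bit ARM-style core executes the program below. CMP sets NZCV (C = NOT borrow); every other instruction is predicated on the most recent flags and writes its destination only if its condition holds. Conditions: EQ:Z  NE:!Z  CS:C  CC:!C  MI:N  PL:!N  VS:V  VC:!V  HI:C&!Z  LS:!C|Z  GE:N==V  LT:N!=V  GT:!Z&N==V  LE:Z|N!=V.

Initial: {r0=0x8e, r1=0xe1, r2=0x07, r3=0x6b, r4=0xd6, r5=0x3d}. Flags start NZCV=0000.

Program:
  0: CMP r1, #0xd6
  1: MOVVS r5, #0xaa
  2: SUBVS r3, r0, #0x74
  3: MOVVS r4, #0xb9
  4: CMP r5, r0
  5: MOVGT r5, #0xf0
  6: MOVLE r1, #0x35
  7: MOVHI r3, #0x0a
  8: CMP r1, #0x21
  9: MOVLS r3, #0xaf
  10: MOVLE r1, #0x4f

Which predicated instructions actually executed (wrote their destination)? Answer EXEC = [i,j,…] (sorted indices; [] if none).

EXEC = [5,10]

0: ✓ CMP  NZCV=0010
1: · MOVVS
2: · SUBVS
3: · MOVVS
4: ✓ CMP  NZCV=1001
5: ✓ MOVGT  r5←0xf0
6: · MOVLE
7: · MOVHI
8: ✓ CMP  NZCV=1010
9: · MOVLS
10: ✓ MOVLE  r1←0x4f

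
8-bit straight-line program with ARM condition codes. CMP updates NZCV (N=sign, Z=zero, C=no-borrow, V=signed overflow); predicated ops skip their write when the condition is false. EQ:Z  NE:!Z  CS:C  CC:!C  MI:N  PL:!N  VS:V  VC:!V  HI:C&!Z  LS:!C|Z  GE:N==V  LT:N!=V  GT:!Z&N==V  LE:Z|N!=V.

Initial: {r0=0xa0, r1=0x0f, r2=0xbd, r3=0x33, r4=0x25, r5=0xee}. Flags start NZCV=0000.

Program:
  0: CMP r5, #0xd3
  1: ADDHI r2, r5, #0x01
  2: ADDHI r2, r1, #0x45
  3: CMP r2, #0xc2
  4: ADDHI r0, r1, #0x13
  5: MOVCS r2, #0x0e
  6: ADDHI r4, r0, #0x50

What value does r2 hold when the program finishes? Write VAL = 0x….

VAL = 0x54

[0] flags=0010 → (cmp)
[1] flags=0010 HI?T → r2=0xef
[2] flags=0010 HI?T → r2=0x54
[3] flags=1001 → (cmp)
[4] flags=1001 HI?F → skip
[5] flags=1001 CS?F → skip
[6] flags=1001 HI?F → skip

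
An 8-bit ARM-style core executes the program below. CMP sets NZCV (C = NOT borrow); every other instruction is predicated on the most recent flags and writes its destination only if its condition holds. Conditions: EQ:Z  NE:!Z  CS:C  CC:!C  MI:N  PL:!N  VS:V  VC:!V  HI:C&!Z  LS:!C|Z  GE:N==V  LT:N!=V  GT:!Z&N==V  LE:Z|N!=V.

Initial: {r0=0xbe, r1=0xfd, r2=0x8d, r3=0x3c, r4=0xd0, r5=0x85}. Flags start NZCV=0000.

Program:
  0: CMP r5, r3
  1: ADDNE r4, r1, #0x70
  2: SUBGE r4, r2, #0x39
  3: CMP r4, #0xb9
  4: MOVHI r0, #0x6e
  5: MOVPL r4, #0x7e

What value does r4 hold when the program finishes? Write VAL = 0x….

[0] flags=0011 → (cmp)
[1] flags=0011 NE?T → r4=0x6d
[2] flags=0011 GE?F → skip
[3] flags=1001 → (cmp)
[4] flags=1001 HI?F → skip
[5] flags=1001 PL?F → skip

VAL = 0x6d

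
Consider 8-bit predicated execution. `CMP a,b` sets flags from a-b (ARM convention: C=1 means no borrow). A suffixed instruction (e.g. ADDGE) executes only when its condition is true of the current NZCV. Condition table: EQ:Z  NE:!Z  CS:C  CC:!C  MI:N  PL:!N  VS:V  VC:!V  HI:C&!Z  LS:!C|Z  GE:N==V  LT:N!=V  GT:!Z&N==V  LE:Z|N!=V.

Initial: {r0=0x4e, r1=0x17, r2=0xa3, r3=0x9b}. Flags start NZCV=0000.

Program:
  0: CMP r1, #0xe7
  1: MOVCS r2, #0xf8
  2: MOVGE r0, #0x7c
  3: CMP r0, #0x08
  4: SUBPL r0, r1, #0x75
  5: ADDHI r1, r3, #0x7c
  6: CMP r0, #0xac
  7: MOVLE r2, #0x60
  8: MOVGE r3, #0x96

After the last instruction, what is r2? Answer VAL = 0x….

VAL = 0x60

[0] flags=0000 → (cmp)
[1] flags=0000 CS?F → skip
[2] flags=0000 GE?T → r0=0x7c
[3] flags=0010 → (cmp)
[4] flags=0010 PL?T → r0=0xa2
[5] flags=0010 HI?T → r1=0x17
[6] flags=1000 → (cmp)
[7] flags=1000 LE?T → r2=0x60
[8] flags=1000 GE?F → skip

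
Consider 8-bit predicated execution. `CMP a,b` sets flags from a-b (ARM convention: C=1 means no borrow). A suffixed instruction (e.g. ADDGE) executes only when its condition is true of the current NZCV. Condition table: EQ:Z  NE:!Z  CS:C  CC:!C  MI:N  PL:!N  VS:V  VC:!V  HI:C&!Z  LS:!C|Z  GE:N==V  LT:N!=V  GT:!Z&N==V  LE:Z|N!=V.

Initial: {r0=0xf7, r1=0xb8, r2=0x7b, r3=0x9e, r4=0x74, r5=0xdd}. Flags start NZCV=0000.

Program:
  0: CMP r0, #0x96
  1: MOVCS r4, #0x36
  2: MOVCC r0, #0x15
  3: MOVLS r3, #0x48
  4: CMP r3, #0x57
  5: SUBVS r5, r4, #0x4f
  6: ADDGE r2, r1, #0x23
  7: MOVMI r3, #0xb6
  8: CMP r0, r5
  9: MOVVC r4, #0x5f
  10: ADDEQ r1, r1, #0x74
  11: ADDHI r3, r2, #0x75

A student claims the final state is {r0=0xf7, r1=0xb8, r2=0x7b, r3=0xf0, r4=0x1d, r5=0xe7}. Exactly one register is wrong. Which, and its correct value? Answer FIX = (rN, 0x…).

FIX = (r4, 0x5f)

[0] flags=0010 → (cmp)
[1] flags=0010 CS?T → r4=0x36
[2] flags=0010 CC?F → skip
[3] flags=0010 LS?F → skip
[4] flags=0011 → (cmp)
[5] flags=0011 VS?T → r5=0xe7
[6] flags=0011 GE?F → skip
[7] flags=0011 MI?F → skip
[8] flags=0010 → (cmp)
[9] flags=0010 VC?T → r4=0x5f
[10] flags=0010 EQ?F → skip
[11] flags=0010 HI?T → r3=0xf0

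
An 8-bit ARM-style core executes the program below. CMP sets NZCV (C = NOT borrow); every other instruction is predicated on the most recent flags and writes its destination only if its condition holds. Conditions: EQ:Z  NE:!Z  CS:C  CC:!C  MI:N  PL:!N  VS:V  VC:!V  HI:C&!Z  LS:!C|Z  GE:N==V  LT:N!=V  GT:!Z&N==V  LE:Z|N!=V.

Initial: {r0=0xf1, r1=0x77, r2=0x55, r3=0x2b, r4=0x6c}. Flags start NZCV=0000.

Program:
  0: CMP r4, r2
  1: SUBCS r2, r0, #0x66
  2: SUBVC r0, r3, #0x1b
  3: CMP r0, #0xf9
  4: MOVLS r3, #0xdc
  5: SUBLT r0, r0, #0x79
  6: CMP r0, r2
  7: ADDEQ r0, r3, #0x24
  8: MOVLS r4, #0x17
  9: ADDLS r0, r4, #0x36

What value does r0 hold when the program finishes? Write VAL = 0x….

VAL = 0x4d

[0] flags=0010 → (cmp)
[1] flags=0010 CS?T → r2=0x8b
[2] flags=0010 VC?T → r0=0x10
[3] flags=0000 → (cmp)
[4] flags=0000 LS?T → r3=0xdc
[5] flags=0000 LT?F → skip
[6] flags=1001 → (cmp)
[7] flags=1001 EQ?F → skip
[8] flags=1001 LS?T → r4=0x17
[9] flags=1001 LS?T → r0=0x4d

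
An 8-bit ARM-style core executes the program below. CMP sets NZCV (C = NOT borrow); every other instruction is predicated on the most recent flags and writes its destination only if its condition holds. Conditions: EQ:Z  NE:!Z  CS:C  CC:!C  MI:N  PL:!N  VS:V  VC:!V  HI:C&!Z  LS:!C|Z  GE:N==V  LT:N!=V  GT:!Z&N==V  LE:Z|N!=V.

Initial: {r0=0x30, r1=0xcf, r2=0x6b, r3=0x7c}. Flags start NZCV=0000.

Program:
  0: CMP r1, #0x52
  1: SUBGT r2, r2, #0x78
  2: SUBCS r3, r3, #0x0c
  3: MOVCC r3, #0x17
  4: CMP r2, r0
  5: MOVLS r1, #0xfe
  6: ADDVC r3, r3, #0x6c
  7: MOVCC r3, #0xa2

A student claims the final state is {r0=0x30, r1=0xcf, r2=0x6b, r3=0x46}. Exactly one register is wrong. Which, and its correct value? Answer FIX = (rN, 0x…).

FIX = (r3, 0xdc)

0: ✓ CMP  NZCV=0011
1: · SUBGT
2: ✓ SUBCS  r3←0x70
3: · MOVCC
4: ✓ CMP  NZCV=0010
5: · MOVLS
6: ✓ ADDVC  r3←0xdc
7: · MOVCC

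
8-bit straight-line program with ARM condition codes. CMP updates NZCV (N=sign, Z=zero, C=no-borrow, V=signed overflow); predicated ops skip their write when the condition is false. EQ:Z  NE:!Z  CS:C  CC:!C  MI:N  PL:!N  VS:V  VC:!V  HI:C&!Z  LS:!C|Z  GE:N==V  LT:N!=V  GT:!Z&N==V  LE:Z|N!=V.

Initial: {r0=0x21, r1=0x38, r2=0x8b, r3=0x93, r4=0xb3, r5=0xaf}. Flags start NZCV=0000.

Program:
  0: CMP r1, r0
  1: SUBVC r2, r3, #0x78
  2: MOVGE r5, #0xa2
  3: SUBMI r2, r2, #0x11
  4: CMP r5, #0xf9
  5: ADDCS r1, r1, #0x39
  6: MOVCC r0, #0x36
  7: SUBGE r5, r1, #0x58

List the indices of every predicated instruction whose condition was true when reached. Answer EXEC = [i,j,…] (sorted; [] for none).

EXEC = [1,2,6]

[0] flags=0010 → (cmp)
[1] flags=0010 VC?T → r2=0x1b
[2] flags=0010 GE?T → r5=0xa2
[3] flags=0010 MI?F → skip
[4] flags=1000 → (cmp)
[5] flags=1000 CS?F → skip
[6] flags=1000 CC?T → r0=0x36
[7] flags=1000 GE?F → skip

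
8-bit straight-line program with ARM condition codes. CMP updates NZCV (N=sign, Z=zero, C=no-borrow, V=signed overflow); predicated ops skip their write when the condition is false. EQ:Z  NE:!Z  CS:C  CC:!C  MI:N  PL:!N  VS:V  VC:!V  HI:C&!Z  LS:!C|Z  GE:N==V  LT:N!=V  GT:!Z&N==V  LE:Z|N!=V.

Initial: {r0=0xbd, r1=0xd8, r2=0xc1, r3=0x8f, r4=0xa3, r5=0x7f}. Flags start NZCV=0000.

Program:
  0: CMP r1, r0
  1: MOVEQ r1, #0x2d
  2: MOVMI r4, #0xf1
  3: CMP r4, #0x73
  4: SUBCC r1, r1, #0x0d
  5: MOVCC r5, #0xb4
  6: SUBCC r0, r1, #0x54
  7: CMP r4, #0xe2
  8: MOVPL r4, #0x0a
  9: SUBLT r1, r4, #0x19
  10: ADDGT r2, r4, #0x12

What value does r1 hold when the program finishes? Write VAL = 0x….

0: ✓ CMP  NZCV=0010
1: · MOVEQ
2: · MOVMI
3: ✓ CMP  NZCV=0011
4: · SUBCC
5: · MOVCC
6: · SUBCC
7: ✓ CMP  NZCV=1000
8: · MOVPL
9: ✓ SUBLT  r1←0x8a
10: · ADDGT

VAL = 0x8a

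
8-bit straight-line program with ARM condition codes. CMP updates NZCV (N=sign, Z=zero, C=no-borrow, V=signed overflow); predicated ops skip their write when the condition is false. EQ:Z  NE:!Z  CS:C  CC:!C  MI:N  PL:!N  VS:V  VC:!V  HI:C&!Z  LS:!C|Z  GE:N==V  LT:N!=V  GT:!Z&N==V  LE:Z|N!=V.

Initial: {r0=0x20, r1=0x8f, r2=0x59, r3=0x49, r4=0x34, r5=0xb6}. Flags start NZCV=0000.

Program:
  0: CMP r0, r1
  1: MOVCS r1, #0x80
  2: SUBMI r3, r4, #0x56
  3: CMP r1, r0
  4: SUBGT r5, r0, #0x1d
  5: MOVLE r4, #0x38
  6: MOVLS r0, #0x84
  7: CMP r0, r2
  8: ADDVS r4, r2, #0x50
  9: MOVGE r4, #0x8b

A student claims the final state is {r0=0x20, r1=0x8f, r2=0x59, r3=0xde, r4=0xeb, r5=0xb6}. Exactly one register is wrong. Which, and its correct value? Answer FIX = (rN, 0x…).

0: ✓ CMP  NZCV=1001
1: · MOVCS
2: ✓ SUBMI  r3←0xde
3: ✓ CMP  NZCV=0011
4: · SUBGT
5: ✓ MOVLE  r4←0x38
6: · MOVLS
7: ✓ CMP  NZCV=1000
8: · ADDVS
9: · MOVGE

FIX = (r4, 0x38)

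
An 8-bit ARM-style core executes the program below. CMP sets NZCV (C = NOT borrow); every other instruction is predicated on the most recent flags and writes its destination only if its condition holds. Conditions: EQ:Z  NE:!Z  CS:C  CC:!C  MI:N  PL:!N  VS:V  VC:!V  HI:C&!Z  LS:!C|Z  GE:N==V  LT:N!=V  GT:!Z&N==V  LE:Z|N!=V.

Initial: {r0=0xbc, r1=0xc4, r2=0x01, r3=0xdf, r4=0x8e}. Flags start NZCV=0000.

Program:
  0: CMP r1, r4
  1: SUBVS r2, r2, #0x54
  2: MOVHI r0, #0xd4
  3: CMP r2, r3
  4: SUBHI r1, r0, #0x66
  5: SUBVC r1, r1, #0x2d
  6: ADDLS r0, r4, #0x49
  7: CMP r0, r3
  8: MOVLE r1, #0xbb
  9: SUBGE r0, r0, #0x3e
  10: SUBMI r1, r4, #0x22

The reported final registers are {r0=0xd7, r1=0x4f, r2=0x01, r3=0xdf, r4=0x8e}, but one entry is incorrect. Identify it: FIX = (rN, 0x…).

FIX = (r1, 0x6c)

[0] flags=0010 → (cmp)
[1] flags=0010 VS?F → skip
[2] flags=0010 HI?T → r0=0xd4
[3] flags=0000 → (cmp)
[4] flags=0000 HI?F → skip
[5] flags=0000 VC?T → r1=0x97
[6] flags=0000 LS?T → r0=0xd7
[7] flags=1000 → (cmp)
[8] flags=1000 LE?T → r1=0xbb
[9] flags=1000 GE?F → skip
[10] flags=1000 MI?T → r1=0x6c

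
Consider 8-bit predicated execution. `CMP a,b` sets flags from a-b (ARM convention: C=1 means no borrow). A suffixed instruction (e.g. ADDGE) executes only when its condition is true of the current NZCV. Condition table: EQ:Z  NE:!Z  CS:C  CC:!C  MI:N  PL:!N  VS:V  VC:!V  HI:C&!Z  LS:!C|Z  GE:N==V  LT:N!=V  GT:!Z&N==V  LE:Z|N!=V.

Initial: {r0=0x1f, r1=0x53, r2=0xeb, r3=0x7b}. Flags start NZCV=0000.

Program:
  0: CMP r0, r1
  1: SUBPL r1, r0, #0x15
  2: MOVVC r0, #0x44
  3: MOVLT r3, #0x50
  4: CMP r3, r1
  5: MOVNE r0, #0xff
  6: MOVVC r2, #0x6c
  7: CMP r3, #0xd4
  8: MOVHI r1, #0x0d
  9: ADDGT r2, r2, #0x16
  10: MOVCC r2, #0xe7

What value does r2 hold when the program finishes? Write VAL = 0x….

VAL = 0xe7

[0] flags=1000 → (cmp)
[1] flags=1000 PL?F → skip
[2] flags=1000 VC?T → r0=0x44
[3] flags=1000 LT?T → r3=0x50
[4] flags=1000 → (cmp)
[5] flags=1000 NE?T → r0=0xff
[6] flags=1000 VC?T → r2=0x6c
[7] flags=0000 → (cmp)
[8] flags=0000 HI?F → skip
[9] flags=0000 GT?T → r2=0x82
[10] flags=0000 CC?T → r2=0xe7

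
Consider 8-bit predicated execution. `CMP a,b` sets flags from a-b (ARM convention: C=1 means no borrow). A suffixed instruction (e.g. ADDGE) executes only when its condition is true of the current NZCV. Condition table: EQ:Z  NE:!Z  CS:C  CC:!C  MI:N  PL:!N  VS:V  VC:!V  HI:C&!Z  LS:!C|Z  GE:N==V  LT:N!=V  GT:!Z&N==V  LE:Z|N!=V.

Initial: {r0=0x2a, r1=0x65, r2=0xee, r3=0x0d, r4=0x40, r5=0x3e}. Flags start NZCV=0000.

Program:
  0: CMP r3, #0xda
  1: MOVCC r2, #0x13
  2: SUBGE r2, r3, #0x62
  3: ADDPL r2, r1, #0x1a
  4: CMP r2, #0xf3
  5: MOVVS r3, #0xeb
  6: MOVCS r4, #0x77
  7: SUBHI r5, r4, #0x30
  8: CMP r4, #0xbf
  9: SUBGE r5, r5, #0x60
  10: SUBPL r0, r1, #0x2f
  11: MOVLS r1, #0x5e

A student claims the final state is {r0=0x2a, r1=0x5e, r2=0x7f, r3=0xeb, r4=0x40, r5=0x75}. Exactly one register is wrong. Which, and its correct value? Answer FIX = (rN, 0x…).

0: ✓ CMP  NZCV=0000
1: ✓ MOVCC  r2←0x13
2: ✓ SUBGE  r2←0xab
3: ✓ ADDPL  r2←0x7f
4: ✓ CMP  NZCV=1001
5: ✓ MOVVS  r3←0xeb
6: · MOVCS
7: · SUBHI
8: ✓ CMP  NZCV=1001
9: ✓ SUBGE  r5←0xde
10: · SUBPL
11: ✓ MOVLS  r1←0x5e

FIX = (r5, 0xde)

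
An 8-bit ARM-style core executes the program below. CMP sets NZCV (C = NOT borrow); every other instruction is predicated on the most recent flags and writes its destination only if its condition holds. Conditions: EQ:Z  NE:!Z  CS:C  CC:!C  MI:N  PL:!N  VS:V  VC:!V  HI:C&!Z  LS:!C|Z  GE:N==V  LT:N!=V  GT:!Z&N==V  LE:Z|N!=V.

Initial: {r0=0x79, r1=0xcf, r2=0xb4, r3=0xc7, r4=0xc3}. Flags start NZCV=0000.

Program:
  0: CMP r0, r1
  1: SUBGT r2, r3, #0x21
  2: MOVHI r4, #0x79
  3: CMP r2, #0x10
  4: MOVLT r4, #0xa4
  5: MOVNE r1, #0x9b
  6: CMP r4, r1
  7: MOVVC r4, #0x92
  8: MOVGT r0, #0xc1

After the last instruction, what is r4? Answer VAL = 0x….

0: ✓ CMP  NZCV=1001
1: ✓ SUBGT  r2←0xa6
2: · MOVHI
3: ✓ CMP  NZCV=1010
4: ✓ MOVLT  r4←0xa4
5: ✓ MOVNE  r1←0x9b
6: ✓ CMP  NZCV=0010
7: ✓ MOVVC  r4←0x92
8: ✓ MOVGT  r0←0xc1

VAL = 0x92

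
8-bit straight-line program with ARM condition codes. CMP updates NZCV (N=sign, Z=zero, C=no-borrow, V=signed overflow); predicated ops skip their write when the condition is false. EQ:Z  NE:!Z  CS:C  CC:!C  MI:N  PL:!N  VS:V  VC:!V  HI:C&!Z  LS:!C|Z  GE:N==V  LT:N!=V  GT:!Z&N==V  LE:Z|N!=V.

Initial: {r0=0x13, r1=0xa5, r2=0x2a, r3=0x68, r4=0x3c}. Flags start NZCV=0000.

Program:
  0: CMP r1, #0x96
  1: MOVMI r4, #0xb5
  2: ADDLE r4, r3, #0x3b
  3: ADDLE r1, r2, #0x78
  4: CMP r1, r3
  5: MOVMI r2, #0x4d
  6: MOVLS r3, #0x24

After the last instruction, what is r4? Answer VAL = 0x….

0: ✓ CMP  NZCV=0010
1: · MOVMI
2: · ADDLE
3: · ADDLE
4: ✓ CMP  NZCV=0011
5: · MOVMI
6: · MOVLS

VAL = 0x3c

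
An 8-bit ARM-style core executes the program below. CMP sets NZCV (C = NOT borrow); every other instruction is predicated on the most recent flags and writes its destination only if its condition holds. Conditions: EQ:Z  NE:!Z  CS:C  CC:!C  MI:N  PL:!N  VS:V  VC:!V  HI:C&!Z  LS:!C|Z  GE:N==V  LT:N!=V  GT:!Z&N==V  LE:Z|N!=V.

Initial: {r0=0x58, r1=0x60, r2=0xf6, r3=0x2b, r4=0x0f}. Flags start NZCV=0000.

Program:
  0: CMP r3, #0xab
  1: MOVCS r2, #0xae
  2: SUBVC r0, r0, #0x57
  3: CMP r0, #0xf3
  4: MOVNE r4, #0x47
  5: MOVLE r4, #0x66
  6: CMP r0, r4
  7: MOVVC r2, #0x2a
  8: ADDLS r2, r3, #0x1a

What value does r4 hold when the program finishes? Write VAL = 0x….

VAL = 0x47

0: ✓ CMP  NZCV=1001
1: · MOVCS
2: · SUBVC
3: ✓ CMP  NZCV=0000
4: ✓ MOVNE  r4←0x47
5: · MOVLE
6: ✓ CMP  NZCV=0010
7: ✓ MOVVC  r2←0x2a
8: · ADDLS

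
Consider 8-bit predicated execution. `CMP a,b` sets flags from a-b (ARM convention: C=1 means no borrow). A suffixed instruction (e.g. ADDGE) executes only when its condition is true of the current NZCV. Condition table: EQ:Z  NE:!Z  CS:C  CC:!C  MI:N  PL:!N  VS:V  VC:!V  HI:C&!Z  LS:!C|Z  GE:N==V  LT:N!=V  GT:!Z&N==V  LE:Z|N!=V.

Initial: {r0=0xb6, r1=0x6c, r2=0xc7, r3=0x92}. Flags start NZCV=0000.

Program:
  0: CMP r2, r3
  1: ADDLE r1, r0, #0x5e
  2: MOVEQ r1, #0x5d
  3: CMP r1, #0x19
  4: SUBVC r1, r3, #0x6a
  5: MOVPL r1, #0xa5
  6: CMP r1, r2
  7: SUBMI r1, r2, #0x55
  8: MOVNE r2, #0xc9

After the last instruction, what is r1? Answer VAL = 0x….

VAL = 0x72

0: ✓ CMP  NZCV=0010
1: · ADDLE
2: · MOVEQ
3: ✓ CMP  NZCV=0010
4: ✓ SUBVC  r1←0x28
5: ✓ MOVPL  r1←0xa5
6: ✓ CMP  NZCV=1000
7: ✓ SUBMI  r1←0x72
8: ✓ MOVNE  r2←0xc9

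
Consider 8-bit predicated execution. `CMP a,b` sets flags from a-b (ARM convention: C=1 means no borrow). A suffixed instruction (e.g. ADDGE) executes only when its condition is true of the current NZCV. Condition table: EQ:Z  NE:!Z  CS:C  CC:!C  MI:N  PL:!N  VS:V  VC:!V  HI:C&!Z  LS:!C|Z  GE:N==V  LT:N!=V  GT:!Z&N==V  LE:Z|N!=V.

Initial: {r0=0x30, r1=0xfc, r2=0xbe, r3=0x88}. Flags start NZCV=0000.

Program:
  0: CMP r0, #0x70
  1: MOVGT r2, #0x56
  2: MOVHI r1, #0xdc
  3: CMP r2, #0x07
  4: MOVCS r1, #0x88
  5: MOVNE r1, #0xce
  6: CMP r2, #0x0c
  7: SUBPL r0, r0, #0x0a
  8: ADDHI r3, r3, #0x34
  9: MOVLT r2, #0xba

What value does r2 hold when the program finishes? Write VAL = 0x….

[0] flags=1000 → (cmp)
[1] flags=1000 GT?F → skip
[2] flags=1000 HI?F → skip
[3] flags=1010 → (cmp)
[4] flags=1010 CS?T → r1=0x88
[5] flags=1010 NE?T → r1=0xce
[6] flags=1010 → (cmp)
[7] flags=1010 PL?F → skip
[8] flags=1010 HI?T → r3=0xbc
[9] flags=1010 LT?T → r2=0xba

VAL = 0xba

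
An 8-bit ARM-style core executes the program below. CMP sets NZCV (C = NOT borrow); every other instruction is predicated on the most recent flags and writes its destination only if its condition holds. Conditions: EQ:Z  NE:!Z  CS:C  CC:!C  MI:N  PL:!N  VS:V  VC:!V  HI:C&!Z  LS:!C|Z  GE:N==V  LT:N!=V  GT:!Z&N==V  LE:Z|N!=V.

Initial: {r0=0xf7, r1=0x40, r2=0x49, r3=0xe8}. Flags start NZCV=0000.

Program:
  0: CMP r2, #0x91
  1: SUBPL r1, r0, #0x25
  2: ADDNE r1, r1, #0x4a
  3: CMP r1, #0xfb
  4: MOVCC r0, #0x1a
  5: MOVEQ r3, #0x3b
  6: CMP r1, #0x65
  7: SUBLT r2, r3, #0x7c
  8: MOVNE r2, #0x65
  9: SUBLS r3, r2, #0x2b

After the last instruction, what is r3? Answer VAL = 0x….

0: ✓ CMP  NZCV=1001
1: · SUBPL
2: ✓ ADDNE  r1←0x8a
3: ✓ CMP  NZCV=1000
4: ✓ MOVCC  r0←0x1a
5: · MOVEQ
6: ✓ CMP  NZCV=0011
7: ✓ SUBLT  r2←0x6c
8: ✓ MOVNE  r2←0x65
9: · SUBLS

VAL = 0xe8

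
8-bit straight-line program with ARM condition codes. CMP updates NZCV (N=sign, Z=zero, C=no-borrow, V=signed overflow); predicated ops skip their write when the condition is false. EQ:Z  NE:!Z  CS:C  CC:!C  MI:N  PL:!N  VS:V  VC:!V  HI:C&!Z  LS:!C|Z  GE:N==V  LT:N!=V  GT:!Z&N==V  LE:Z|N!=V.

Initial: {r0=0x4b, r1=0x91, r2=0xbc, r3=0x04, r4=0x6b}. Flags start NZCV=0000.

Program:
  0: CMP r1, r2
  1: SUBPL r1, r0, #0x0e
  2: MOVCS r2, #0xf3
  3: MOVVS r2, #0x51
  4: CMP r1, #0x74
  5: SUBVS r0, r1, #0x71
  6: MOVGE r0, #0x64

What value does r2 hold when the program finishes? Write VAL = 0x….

0: ✓ CMP  NZCV=1000
1: · SUBPL
2: · MOVCS
3: · MOVVS
4: ✓ CMP  NZCV=0011
5: ✓ SUBVS  r0←0x20
6: · MOVGE

VAL = 0xbc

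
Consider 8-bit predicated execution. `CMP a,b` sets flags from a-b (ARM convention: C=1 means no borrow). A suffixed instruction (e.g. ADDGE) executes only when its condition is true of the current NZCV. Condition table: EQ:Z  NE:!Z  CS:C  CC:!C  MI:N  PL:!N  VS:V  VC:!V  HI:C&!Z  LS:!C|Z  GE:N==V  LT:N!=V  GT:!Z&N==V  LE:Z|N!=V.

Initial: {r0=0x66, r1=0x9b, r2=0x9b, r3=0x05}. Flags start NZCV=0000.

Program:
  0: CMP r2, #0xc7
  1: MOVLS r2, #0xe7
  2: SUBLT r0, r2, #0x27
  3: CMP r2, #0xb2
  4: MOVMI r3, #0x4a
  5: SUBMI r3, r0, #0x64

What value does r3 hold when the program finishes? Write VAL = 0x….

VAL = 0x05

[0] flags=1000 → (cmp)
[1] flags=1000 LS?T → r2=0xe7
[2] flags=1000 LT?T → r0=0xc0
[3] flags=0010 → (cmp)
[4] flags=0010 MI?F → skip
[5] flags=0010 MI?F → skip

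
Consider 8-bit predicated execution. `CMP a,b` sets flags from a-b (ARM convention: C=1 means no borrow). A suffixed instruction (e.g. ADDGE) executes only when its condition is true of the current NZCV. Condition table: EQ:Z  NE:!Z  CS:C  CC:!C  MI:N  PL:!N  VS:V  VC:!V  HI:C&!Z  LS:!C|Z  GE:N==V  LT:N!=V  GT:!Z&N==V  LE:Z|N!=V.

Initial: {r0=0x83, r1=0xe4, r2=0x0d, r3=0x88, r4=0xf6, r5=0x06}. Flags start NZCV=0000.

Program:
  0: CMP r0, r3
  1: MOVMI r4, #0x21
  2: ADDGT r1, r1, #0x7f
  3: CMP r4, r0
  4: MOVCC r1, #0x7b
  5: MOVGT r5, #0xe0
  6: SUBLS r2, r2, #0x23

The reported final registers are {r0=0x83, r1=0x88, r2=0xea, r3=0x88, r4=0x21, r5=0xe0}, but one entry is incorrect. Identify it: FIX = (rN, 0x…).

[0] flags=1000 → (cmp)
[1] flags=1000 MI?T → r4=0x21
[2] flags=1000 GT?F → skip
[3] flags=1001 → (cmp)
[4] flags=1001 CC?T → r1=0x7b
[5] flags=1001 GT?T → r5=0xe0
[6] flags=1001 LS?T → r2=0xea

FIX = (r1, 0x7b)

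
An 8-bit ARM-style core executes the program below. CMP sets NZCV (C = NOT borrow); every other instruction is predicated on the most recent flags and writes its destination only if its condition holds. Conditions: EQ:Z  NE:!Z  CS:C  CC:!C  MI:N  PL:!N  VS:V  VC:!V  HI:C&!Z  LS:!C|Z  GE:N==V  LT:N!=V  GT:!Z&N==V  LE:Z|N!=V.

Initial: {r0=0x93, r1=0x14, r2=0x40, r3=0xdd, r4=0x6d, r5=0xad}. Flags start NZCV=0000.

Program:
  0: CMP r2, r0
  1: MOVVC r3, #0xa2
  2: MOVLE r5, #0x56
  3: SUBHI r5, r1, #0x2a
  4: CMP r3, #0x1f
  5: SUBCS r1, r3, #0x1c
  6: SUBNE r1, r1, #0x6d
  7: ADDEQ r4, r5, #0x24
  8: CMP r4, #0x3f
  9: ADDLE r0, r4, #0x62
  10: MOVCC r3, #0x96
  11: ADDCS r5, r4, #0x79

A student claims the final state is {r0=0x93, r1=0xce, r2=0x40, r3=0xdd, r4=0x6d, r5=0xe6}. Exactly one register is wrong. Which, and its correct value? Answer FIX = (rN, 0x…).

FIX = (r1, 0x54)

[0] flags=1001 → (cmp)
[1] flags=1001 VC?F → skip
[2] flags=1001 LE?F → skip
[3] flags=1001 HI?F → skip
[4] flags=1010 → (cmp)
[5] flags=1010 CS?T → r1=0xc1
[6] flags=1010 NE?T → r1=0x54
[7] flags=1010 EQ?F → skip
[8] flags=0010 → (cmp)
[9] flags=0010 LE?F → skip
[10] flags=0010 CC?F → skip
[11] flags=0010 CS?T → r5=0xe6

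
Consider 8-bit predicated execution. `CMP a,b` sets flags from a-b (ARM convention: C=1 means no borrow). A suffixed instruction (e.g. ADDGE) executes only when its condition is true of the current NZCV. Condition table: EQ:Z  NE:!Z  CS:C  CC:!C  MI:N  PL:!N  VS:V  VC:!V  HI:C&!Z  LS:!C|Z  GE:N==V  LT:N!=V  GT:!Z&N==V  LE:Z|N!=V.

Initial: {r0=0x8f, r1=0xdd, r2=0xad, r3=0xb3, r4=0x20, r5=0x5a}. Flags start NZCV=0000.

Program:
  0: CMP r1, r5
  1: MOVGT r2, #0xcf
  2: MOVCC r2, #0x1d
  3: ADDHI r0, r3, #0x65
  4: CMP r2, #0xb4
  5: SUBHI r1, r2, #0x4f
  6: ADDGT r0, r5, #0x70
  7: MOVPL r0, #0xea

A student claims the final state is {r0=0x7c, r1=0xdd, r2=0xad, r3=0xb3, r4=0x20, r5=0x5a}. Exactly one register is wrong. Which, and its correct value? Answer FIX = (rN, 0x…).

[0] flags=1010 → (cmp)
[1] flags=1010 GT?F → skip
[2] flags=1010 CC?F → skip
[3] flags=1010 HI?T → r0=0x18
[4] flags=1000 → (cmp)
[5] flags=1000 HI?F → skip
[6] flags=1000 GT?F → skip
[7] flags=1000 PL?F → skip

FIX = (r0, 0x18)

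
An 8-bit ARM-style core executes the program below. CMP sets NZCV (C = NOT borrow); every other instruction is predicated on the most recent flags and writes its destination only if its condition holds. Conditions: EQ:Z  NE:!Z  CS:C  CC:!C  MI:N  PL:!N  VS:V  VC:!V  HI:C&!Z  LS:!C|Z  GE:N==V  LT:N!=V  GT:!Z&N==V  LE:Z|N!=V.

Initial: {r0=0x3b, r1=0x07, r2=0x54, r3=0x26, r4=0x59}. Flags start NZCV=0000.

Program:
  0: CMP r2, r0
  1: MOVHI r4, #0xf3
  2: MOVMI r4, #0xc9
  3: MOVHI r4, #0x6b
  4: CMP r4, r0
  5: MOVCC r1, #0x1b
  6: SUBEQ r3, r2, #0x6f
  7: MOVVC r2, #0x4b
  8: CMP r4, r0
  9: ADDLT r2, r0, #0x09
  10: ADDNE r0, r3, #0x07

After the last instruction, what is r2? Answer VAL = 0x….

0: ✓ CMP  NZCV=0010
1: ✓ MOVHI  r4←0xf3
2: · MOVMI
3: ✓ MOVHI  r4←0x6b
4: ✓ CMP  NZCV=0010
5: · MOVCC
6: · SUBEQ
7: ✓ MOVVC  r2←0x4b
8: ✓ CMP  NZCV=0010
9: · ADDLT
10: ✓ ADDNE  r0←0x2d

VAL = 0x4b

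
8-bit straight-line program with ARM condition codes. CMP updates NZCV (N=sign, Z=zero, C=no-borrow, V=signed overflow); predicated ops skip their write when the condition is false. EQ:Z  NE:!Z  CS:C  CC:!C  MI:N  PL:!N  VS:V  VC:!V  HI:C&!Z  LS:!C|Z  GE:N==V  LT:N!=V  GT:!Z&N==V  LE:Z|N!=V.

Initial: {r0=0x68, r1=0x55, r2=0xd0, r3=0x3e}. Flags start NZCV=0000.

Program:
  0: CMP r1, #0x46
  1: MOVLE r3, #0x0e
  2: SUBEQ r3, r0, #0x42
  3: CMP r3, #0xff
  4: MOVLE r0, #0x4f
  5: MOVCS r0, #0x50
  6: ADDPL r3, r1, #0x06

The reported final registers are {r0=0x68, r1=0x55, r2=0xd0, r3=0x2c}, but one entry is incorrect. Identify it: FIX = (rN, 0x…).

0: ✓ CMP  NZCV=0010
1: · MOVLE
2: · SUBEQ
3: ✓ CMP  NZCV=0000
4: · MOVLE
5: · MOVCS
6: ✓ ADDPL  r3←0x5b

FIX = (r3, 0x5b)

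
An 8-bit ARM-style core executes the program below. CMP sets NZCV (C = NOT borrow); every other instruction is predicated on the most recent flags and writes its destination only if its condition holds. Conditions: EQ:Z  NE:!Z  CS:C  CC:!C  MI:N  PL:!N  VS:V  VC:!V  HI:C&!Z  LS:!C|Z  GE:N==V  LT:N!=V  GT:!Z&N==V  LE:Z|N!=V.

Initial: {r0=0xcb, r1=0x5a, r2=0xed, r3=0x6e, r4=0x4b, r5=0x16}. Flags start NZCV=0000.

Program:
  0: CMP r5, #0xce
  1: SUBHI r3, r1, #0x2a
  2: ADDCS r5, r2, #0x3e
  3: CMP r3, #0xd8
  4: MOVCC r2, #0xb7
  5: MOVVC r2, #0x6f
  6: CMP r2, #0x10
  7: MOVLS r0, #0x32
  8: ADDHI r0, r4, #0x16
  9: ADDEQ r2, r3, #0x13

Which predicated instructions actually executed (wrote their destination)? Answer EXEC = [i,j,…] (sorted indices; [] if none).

EXEC = [4,8]

[0] flags=0000 → (cmp)
[1] flags=0000 HI?F → skip
[2] flags=0000 CS?F → skip
[3] flags=1001 → (cmp)
[4] flags=1001 CC?T → r2=0xb7
[5] flags=1001 VC?F → skip
[6] flags=1010 → (cmp)
[7] flags=1010 LS?F → skip
[8] flags=1010 HI?T → r0=0x61
[9] flags=1010 EQ?F → skip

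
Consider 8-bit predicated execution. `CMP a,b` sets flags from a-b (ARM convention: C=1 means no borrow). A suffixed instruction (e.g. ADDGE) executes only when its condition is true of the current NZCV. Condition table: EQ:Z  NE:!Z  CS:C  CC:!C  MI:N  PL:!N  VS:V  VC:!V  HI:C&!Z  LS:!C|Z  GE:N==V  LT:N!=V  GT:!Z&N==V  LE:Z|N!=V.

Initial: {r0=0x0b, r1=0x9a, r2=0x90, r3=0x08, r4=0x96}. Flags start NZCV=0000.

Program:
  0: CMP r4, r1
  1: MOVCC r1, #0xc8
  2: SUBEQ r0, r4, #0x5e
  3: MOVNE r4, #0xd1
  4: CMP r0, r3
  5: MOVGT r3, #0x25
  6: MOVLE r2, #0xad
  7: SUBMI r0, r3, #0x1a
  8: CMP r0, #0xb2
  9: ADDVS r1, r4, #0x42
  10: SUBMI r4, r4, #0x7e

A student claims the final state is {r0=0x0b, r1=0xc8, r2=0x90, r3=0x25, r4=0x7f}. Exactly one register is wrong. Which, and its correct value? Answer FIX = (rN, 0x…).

[0] flags=1000 → (cmp)
[1] flags=1000 CC?T → r1=0xc8
[2] flags=1000 EQ?F → skip
[3] flags=1000 NE?T → r4=0xd1
[4] flags=0010 → (cmp)
[5] flags=0010 GT?T → r3=0x25
[6] flags=0010 LE?F → skip
[7] flags=0010 MI?F → skip
[8] flags=0000 → (cmp)
[9] flags=0000 VS?F → skip
[10] flags=0000 MI?F → skip

FIX = (r4, 0xd1)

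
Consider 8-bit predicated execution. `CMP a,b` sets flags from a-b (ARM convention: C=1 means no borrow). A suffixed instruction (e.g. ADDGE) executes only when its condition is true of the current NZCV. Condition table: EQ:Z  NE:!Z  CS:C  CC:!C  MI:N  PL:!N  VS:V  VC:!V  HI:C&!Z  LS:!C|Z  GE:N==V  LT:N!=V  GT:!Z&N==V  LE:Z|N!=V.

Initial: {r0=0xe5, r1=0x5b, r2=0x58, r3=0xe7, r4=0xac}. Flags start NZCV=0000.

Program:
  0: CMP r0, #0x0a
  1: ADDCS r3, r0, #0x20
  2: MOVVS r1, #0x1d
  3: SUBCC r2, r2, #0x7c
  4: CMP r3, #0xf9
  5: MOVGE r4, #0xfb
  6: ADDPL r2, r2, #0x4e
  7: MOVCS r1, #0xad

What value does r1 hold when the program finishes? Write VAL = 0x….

VAL = 0x5b

[0] flags=1010 → (cmp)
[1] flags=1010 CS?T → r3=0x05
[2] flags=1010 VS?F → skip
[3] flags=1010 CC?F → skip
[4] flags=0000 → (cmp)
[5] flags=0000 GE?T → r4=0xfb
[6] flags=0000 PL?T → r2=0xa6
[7] flags=0000 CS?F → skip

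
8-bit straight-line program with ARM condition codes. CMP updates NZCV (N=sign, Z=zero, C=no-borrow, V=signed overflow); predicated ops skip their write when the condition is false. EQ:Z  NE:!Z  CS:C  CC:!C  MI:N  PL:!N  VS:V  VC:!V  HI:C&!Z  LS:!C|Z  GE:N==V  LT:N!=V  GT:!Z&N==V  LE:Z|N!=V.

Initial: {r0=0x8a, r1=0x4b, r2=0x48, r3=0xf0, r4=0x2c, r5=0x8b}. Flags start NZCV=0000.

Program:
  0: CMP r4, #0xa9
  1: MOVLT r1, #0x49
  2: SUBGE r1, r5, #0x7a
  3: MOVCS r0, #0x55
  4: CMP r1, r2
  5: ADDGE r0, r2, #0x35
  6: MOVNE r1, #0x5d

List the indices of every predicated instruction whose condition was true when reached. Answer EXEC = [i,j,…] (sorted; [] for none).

0: ✓ CMP  NZCV=1001
1: · MOVLT
2: ✓ SUBGE  r1←0x11
3: · MOVCS
4: ✓ CMP  NZCV=1000
5: · ADDGE
6: ✓ MOVNE  r1←0x5d

EXEC = [2,6]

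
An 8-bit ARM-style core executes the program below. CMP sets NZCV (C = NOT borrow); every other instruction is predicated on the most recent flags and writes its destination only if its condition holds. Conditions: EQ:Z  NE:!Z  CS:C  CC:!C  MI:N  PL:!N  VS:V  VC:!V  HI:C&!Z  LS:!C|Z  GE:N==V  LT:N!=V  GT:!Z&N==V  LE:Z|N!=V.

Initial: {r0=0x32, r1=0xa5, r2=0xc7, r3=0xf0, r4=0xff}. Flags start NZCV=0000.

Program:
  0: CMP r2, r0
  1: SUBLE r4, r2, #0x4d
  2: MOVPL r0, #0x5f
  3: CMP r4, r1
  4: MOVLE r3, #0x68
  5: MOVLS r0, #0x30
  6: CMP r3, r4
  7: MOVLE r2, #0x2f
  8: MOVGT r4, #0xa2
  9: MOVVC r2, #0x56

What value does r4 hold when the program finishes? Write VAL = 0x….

[0] flags=1010 → (cmp)
[1] flags=1010 LE?T → r4=0x7a
[2] flags=1010 PL?F → skip
[3] flags=1001 → (cmp)
[4] flags=1001 LE?F → skip
[5] flags=1001 LS?T → r0=0x30
[6] flags=0011 → (cmp)
[7] flags=0011 LE?T → r2=0x2f
[8] flags=0011 GT?F → skip
[9] flags=0011 VC?F → skip

VAL = 0x7a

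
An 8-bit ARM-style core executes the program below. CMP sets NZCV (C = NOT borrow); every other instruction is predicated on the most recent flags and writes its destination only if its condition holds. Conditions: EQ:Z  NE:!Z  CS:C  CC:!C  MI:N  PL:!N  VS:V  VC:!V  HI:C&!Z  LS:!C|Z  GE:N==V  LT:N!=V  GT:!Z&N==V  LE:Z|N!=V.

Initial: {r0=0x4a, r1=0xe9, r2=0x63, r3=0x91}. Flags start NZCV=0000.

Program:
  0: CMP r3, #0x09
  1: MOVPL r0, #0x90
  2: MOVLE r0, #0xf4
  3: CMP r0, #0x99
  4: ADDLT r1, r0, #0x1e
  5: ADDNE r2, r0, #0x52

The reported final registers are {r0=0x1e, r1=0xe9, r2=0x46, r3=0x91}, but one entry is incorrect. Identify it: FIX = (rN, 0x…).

[0] flags=1010 → (cmp)
[1] flags=1010 PL?F → skip
[2] flags=1010 LE?T → r0=0xf4
[3] flags=0010 → (cmp)
[4] flags=0010 LT?F → skip
[5] flags=0010 NE?T → r2=0x46

FIX = (r0, 0xf4)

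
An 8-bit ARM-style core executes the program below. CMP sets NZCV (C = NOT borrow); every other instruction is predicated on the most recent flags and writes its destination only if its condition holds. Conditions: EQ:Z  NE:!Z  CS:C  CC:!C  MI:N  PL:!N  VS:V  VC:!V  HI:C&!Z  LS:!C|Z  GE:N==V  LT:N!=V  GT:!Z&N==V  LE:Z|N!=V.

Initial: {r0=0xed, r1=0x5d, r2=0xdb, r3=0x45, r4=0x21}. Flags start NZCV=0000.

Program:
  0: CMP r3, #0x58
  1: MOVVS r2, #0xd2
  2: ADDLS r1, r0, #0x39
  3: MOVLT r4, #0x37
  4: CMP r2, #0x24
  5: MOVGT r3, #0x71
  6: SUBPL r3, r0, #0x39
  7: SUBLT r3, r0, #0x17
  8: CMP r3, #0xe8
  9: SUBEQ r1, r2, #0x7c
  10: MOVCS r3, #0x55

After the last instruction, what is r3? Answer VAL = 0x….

VAL = 0xd6

[0] flags=1000 → (cmp)
[1] flags=1000 VS?F → skip
[2] flags=1000 LS?T → r1=0x26
[3] flags=1000 LT?T → r4=0x37
[4] flags=1010 → (cmp)
[5] flags=1010 GT?F → skip
[6] flags=1010 PL?F → skip
[7] flags=1010 LT?T → r3=0xd6
[8] flags=1000 → (cmp)
[9] flags=1000 EQ?F → skip
[10] flags=1000 CS?F → skip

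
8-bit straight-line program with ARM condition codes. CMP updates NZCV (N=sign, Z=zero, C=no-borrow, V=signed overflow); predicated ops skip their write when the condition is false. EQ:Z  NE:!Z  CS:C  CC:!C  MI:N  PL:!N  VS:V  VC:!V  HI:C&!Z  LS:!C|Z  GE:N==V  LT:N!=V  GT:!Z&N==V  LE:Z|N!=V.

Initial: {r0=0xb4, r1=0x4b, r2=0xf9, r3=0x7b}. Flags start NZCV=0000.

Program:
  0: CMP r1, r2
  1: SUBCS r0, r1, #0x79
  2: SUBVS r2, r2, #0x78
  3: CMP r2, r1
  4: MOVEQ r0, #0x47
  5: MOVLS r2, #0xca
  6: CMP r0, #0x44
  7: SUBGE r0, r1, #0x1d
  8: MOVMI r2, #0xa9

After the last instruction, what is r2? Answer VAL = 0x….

[0] flags=0000 → (cmp)
[1] flags=0000 CS?F → skip
[2] flags=0000 VS?F → skip
[3] flags=1010 → (cmp)
[4] flags=1010 EQ?F → skip
[5] flags=1010 LS?F → skip
[6] flags=0011 → (cmp)
[7] flags=0011 GE?F → skip
[8] flags=0011 MI?F → skip

VAL = 0xf9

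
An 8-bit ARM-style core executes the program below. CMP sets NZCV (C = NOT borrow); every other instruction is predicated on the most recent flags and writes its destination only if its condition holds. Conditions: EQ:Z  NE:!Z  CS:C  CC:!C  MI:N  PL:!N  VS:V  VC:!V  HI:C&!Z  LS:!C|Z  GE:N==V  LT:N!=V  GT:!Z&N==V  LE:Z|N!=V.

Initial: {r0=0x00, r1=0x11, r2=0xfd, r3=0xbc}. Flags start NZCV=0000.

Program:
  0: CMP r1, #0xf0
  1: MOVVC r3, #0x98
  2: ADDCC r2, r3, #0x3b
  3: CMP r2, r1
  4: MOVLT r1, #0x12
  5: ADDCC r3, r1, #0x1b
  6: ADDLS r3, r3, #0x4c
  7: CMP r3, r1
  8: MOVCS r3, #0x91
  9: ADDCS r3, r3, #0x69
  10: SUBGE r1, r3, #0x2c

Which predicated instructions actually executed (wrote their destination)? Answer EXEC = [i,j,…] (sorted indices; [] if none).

EXEC = [1,2,4,8,9]

0: ✓ CMP  NZCV=0000
1: ✓ MOVVC  r3←0x98
2: ✓ ADDCC  r2←0xd3
3: ✓ CMP  NZCV=1010
4: ✓ MOVLT  r1←0x12
5: · ADDCC
6: · ADDLS
7: ✓ CMP  NZCV=1010
8: ✓ MOVCS  r3←0x91
9: ✓ ADDCS  r3←0xfa
10: · SUBGE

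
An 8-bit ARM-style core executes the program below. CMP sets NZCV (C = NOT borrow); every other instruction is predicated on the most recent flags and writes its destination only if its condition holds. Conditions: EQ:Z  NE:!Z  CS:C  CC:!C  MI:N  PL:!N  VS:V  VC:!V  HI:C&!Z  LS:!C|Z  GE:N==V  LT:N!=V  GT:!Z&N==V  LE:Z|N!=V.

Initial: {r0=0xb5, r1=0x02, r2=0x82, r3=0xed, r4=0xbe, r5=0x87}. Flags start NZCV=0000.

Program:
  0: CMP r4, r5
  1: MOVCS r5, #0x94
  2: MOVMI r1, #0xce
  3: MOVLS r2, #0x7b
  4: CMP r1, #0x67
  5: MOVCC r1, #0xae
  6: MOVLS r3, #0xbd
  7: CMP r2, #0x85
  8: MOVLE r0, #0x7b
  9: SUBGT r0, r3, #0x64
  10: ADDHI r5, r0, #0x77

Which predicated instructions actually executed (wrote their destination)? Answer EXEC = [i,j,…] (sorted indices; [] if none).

[0] flags=0010 → (cmp)
[1] flags=0010 CS?T → r5=0x94
[2] flags=0010 MI?F → skip
[3] flags=0010 LS?F → skip
[4] flags=1000 → (cmp)
[5] flags=1000 CC?T → r1=0xae
[6] flags=1000 LS?T → r3=0xbd
[7] flags=1000 → (cmp)
[8] flags=1000 LE?T → r0=0x7b
[9] flags=1000 GT?F → skip
[10] flags=1000 HI?F → skip

EXEC = [1,5,6,8]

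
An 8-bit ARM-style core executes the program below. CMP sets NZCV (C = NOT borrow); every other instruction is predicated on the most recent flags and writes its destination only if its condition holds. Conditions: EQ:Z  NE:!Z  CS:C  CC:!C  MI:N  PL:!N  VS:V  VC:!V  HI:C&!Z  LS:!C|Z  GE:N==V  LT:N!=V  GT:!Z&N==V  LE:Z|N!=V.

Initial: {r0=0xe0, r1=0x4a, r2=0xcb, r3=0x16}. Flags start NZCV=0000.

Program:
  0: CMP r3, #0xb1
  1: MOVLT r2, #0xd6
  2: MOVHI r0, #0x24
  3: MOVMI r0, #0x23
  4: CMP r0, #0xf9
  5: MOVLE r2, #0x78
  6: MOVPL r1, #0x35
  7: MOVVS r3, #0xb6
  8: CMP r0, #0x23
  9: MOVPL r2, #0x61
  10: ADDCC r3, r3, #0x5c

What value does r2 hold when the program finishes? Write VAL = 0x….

VAL = 0x78

0: ✓ CMP  NZCV=0000
1: · MOVLT
2: · MOVHI
3: · MOVMI
4: ✓ CMP  NZCV=1000
5: ✓ MOVLE  r2←0x78
6: · MOVPL
7: · MOVVS
8: ✓ CMP  NZCV=1010
9: · MOVPL
10: · ADDCC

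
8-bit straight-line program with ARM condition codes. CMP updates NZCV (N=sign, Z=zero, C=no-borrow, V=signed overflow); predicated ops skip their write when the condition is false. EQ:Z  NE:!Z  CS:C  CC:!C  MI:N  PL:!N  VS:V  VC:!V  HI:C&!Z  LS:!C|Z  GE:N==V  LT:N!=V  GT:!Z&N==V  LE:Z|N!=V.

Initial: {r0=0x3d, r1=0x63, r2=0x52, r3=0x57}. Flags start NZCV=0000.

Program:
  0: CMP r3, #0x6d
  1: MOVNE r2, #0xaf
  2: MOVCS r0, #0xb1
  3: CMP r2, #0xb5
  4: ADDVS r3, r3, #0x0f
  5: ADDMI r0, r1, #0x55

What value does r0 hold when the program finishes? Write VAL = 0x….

VAL = 0xb8

0: ✓ CMP  NZCV=1000
1: ✓ MOVNE  r2←0xaf
2: · MOVCS
3: ✓ CMP  NZCV=1000
4: · ADDVS
5: ✓ ADDMI  r0←0xb8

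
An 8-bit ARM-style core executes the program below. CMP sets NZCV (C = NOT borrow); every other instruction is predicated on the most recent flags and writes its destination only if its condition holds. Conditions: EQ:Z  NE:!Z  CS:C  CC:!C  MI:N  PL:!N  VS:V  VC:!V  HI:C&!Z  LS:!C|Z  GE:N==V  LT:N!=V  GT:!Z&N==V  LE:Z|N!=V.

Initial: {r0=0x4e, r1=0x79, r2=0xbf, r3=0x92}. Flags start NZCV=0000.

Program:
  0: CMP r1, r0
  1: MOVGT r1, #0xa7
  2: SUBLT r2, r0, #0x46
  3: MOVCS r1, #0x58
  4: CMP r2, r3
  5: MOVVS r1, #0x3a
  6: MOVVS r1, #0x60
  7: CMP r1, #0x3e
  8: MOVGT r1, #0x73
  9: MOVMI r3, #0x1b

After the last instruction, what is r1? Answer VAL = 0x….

VAL = 0x73

0: ✓ CMP  NZCV=0010
1: ✓ MOVGT  r1←0xa7
2: · SUBLT
3: ✓ MOVCS  r1←0x58
4: ✓ CMP  NZCV=0010
5: · MOVVS
6: · MOVVS
7: ✓ CMP  NZCV=0010
8: ✓ MOVGT  r1←0x73
9: · MOVMI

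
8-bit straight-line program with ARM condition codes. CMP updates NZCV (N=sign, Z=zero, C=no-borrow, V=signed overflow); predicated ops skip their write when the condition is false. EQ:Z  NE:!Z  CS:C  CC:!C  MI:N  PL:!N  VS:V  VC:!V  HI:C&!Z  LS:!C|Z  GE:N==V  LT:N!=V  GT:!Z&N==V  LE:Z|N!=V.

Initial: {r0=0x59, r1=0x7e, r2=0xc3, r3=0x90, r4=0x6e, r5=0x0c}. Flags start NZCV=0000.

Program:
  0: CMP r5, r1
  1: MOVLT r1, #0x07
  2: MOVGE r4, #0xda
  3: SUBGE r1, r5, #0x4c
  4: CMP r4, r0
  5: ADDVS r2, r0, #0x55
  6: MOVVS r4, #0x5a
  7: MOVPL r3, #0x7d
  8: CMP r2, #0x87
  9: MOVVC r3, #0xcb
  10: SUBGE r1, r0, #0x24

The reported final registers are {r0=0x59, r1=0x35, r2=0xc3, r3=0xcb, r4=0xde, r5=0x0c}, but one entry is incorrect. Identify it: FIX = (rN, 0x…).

FIX = (r4, 0x6e)

0: ✓ CMP  NZCV=1000
1: ✓ MOVLT  r1←0x07
2: · MOVGE
3: · SUBGE
4: ✓ CMP  NZCV=0010
5: · ADDVS
6: · MOVVS
7: ✓ MOVPL  r3←0x7d
8: ✓ CMP  NZCV=0010
9: ✓ MOVVC  r3←0xcb
10: ✓ SUBGE  r1←0x35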